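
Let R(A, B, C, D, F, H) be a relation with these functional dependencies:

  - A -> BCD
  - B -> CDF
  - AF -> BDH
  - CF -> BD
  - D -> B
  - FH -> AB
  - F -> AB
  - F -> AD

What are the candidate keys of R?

{A}⁺: A→BCD adds B, C, D; B→CDF adds F; AF→BDH adds H → {A, B, C, D, F, H}.
{B}⁺: B→CDF adds C, D, F; F→AB adds A; AF→BDH adds H → {A, B, C, D, F, H}.
{D}⁺: D→B adds B; B→CDF adds C, F; F→AB adds A; AF→BDH adds H → {A, B, C, D, F, H}.
{F}⁺: F→AB adds A, B; F→AD adds D; A→BCD adds C; AF→BDH adds H → {A, B, C, D, F, H}.
Any other superkey contains one of these as a subset, so there are no further candidate keys.

{A}, {B}, {D}, {F}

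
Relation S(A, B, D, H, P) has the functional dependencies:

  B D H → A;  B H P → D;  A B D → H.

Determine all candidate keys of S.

BHP; ABDP

Attributes B, P never appear on any right-hand side, so every candidate key must contain {B, P}.
{B, P}⁺ = {B, P}, which is not all of the schema, so we must add further attributes.
{B, H, P}⁺: BHP→D adds D; BDH→A adds A → {A, B, D, H, P}. Minimal: {H, P}⁺ = {H, P}; {B, P}⁺ = {B, P}; {B, H}⁺ = {B, H} — none reach the full schema.
{A, B, D, P}⁺: ABD→H adds H → {A, B, D, H, P}. Minimal: {B, D, P}⁺ = {B, D, P}; {A, D, P}⁺ = {A, D, P}; {A, B, P}⁺ = {A, B, P}; … — none reach the full schema.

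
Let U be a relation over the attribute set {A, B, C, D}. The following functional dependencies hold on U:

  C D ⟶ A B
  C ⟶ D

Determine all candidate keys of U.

(C)

{C}⁺: C→D adds D; CD→AB adds A, B → {A, B, C, D}.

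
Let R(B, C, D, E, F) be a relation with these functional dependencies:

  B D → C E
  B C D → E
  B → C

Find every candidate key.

Attributes B, D, F never appear on any right-hand side, so every candidate key must contain {B, D, F}.
{B, D, F}⁺ = {B, C, D, E, F}, which is all of the schema, so {B, D, F} is the only candidate key.

BDF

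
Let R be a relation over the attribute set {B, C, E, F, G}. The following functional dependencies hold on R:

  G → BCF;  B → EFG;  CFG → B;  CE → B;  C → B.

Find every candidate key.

{B}, {C}, {G}

{B}⁺: B→EFG adds E, F, G; G→BCF adds C → {B, C, E, F, G}.
{C}⁺: C→B adds B; B→EFG adds E, F, G → {B, C, E, F, G}.
{G}⁺: G→BCF adds B, C, F; B→EFG adds E → {B, C, E, F, G}.
Any other superkey contains one of these as a subset, so there are no further candidate keys.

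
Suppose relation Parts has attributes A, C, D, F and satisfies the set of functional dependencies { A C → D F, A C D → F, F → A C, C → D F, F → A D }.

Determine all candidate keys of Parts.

C, F

{C}⁺: C→DF adds D, F; F→AD adds A → {A, C, D, F}.
{F}⁺: F→AC adds A, C; C→DF adds D → {A, C, D, F}.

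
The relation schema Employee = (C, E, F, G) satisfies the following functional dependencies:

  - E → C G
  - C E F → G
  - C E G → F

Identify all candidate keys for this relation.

{E}⁺: E→CG adds C, G; CEG→F adds F → {C, E, F, G}.
No other minimal superkey exists.

(E)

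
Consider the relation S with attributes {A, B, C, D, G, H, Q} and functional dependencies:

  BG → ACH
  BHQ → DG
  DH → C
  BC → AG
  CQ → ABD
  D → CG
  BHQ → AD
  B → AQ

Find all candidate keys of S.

{B, C}⁺: BC→AG adds A, G; B→AQ adds Q; BG→ACH adds H; BHQ→DG adds D → {A, B, C, D, G, H, Q}. Minimal: {C}⁺ = {C}; {B}⁺ = {A, B, Q} — none reach the full schema.
{B, D}⁺: D→CG adds C, G; B→AQ adds A, Q; BG→ACH adds H → {A, B, C, D, G, H, Q}. Minimal: {D}⁺ = {C, D, G}; {B}⁺ = {A, B, Q} — none reach the full schema.
{B, G}⁺: BG→ACH adds A, C, H; B→AQ adds Q; BHQ→DG adds D → {A, B, C, D, G, H, Q}. Minimal: {G}⁺ = {G}; {B}⁺ = {A, B, Q} — none reach the full schema.
{B, H}⁺: B→AQ adds A, Q; BHQ→DG adds D, G; DH→C adds C → {A, B, C, D, G, H, Q}. Minimal: {H}⁺ = {H}; {B}⁺ = {A, B, Q} — none reach the full schema.
{C, Q}⁺: CQ→ABD adds A, B, D; D→CG adds G; BG→ACH adds H → {A, B, C, D, G, H, Q}. Minimal: {Q}⁺ = {Q}; {C}⁺ = {C} — none reach the full schema.
{D, Q}⁺: D→CG adds C, G; CQ→ABD adds A, B; BG→ACH adds H → {A, B, C, D, G, H, Q}. Minimal: {Q}⁺ = {Q}; {D}⁺ = {C, D, G} — none reach the full schema.

(B, C); (B, D); (B, G); (B, H); (C, Q); (D, Q)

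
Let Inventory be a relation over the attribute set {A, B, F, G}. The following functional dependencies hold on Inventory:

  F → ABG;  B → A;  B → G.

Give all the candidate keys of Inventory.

(F)

{F}⁺: F→ABG adds A, B, G → {A, B, F, G}.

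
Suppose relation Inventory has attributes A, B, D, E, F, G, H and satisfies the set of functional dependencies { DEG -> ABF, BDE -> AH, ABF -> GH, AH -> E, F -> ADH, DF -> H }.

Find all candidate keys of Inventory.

{B, F}, {F, G}, {D, E, G}, {A, D, G, H}

{B, F}⁺: F→ADH adds A, D, H; ABF→GH adds G; AH→E adds E → {A, B, D, E, F, G, H}. Minimal: {F}⁺ = {A, D, E, F, H}; {B}⁺ = {B} — none reach the full schema.
{F, G}⁺: F→ADH adds A, D, H; AH→E adds E; DEG→ABF adds B → {A, B, D, E, F, G, H}. Minimal: {G}⁺ = {G}; {F}⁺ = {A, D, E, F, H} — none reach the full schema.
{D, E, G}⁺: DEG→ABF adds A, B, F; BDE→AH adds H → {A, B, D, E, F, G, H}. Minimal: {E, G}⁺ = {E, G}; {D, G}⁺ = {D, G}; {D, E}⁺ = {D, E} — none reach the full schema.
{A, D, G, H}⁺: AH→E adds E; DEG→ABF adds B, F → {A, B, D, E, F, G, H}. Minimal: {D, G, H}⁺ = {D, G, H}; {A, G, H}⁺ = {A, E, G, H}; {A, D, H}⁺ = {A, D, E, H}; … — none reach the full schema.
Any other superkey contains one of these as a subset, so there are no further candidate keys.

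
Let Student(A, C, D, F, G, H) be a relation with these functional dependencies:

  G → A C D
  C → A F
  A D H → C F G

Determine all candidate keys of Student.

{G, H}⁺: G→ACD adds A, C, D; C→AF adds F → {A, C, D, F, G, H}. Minimal: {H}⁺ = {H}; {G}⁺ = {A, C, D, F, G} — none reach the full schema.
{A, D, H}⁺: ADH→CFG adds C, F, G → {A, C, D, F, G, H}. Minimal: {D, H}⁺ = {D, H}; {A, H}⁺ = {A, H}; {A, D}⁺ = {A, D} — none reach the full schema.
{C, D, H}⁺: C→AF adds A, F; ADH→CFG adds G → {A, C, D, F, G, H}. Minimal: {D, H}⁺ = {D, H}; {C, H}⁺ = {A, C, F, H}; {C, D}⁺ = {A, C, D, F} — none reach the full schema.

(G, H), (A, D, H), (C, D, H)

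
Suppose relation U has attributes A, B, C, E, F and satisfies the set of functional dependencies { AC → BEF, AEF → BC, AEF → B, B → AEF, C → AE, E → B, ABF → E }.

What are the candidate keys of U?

(B), (C), (E)

{B}⁺: B→AEF adds A, E, F; AEF→BC adds C → {A, B, C, E, F}.
{C}⁺: C→AE adds A, E; E→B adds B; AC→BEF adds F → {A, B, C, E, F}.
{E}⁺: E→B adds B; B→AEF adds A, F; AEF→BC adds C → {A, B, C, E, F}.
Any other superkey contains one of these as a subset, so there are no further candidate keys.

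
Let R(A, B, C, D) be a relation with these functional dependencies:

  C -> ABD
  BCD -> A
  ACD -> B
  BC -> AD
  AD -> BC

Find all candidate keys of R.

{C}⁺: C→ABD adds A, B, D → {A, B, C, D}.
{A, D}⁺: AD→BC adds B, C → {A, B, C, D}. Minimal: {D}⁺ = {D}; {A}⁺ = {A} — none reach the full schema.
Any other superkey contains one of these as a subset, so there are no further candidate keys.

{C}, {A, D}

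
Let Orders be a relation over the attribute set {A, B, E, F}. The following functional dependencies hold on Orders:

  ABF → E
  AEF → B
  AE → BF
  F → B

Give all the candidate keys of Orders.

Attribute A never appears on the right-hand side of any dependency, so A must belong to every candidate key.
{A}⁺ = {A}, which is not all of the schema, so we must add further attributes.
{A, E}⁺: AE→BF adds B, F → {A, B, E, F}. Minimal: {E}⁺ = {E}; {A}⁺ = {A} — none reach the full schema.
{A, F}⁺: F→B adds B; ABF→E adds E → {A, B, E, F}. Minimal: {F}⁺ = {B, F}; {A}⁺ = {A} — none reach the full schema.

(A, E), (A, F)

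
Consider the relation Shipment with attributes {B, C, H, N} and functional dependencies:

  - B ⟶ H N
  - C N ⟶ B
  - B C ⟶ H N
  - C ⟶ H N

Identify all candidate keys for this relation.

Attribute C never appears on the right-hand side of any dependency, so C must belong to every candidate key.
{C}⁺ = {B, C, H, N}, which is all of the schema, so {C} is the only candidate key.

{C}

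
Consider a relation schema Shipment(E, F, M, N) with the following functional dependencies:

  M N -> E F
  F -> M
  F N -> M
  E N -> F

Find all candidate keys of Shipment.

{E, N}, {F, N}, {M, N}

Attribute N never appears on the right-hand side of any dependency, so N must belong to every candidate key.
{N}⁺ = {N}, which is not all of the schema, so we must add further attributes.
{E, N}⁺: EN→F adds F; F→M adds M → {E, F, M, N}. Minimal: {N}⁺ = {N}; {E}⁺ = {E} — none reach the full schema.
{F, N}⁺: F→M adds M; MN→EF adds E → {E, F, M, N}. Minimal: {N}⁺ = {N}; {F}⁺ = {F, M} — none reach the full schema.
{M, N}⁺: MN→EF adds E, F → {E, F, M, N}. Minimal: {N}⁺ = {N}; {M}⁺ = {M} — none reach the full schema.
Any other superkey contains one of these as a subset, so there are no further candidate keys.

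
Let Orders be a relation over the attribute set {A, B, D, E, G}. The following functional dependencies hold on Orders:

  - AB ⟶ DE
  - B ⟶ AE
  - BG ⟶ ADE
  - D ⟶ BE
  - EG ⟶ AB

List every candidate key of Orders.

Attribute G never appears on the right-hand side of any dependency, so G must belong to every candidate key.
{G}⁺ = {G}, which is not all of the schema, so we must add further attributes.
{B, G}⁺: B→AE adds A, E; BG→ADE adds D → {A, B, D, E, G}.
{D, G}⁺: D→BE adds B, E; EG→AB adds A → {A, B, D, E, G}.
{E, G}⁺: EG→AB adds A, B; AB→DE adds D → {A, B, D, E, G}.
Any other superkey contains one of these as a subset, so there are no further candidate keys.

{B, G}, {D, G}, {E, G}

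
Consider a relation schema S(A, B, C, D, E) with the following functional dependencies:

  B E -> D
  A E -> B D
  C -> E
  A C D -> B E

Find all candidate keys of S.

AC

{A, C}⁺: C→E adds E; AE→BD adds B, D → {A, B, C, D, E}. Minimal: {C}⁺ = {C, E}; {A}⁺ = {A} — none reach the full schema.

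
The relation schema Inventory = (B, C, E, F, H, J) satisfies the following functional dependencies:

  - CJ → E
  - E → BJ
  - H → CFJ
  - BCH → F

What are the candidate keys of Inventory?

{H}

{H}⁺: H→CFJ adds C, F, J; CJ→E adds E; E→BJ adds B → {B, C, E, F, H, J}.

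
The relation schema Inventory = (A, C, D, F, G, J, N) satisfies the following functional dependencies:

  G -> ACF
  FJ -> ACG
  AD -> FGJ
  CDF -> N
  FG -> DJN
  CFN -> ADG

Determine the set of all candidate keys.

(G), (A, D), (F, J), (C, D, F), (C, F, N)

{G}⁺: G→ACF adds A, C, F; FG→DJN adds D, J, N → {A, C, D, F, G, J, N}.
{A, D}⁺: AD→FGJ adds F, G, J; FG→DJN adds N; G→ACF adds C → {A, C, D, F, G, J, N}. Minimal: {D}⁺ = {D}; {A}⁺ = {A} — none reach the full schema.
{F, J}⁺: FJ→ACG adds A, C, G; FG→DJN adds D, N → {A, C, D, F, G, J, N}. Minimal: {J}⁺ = {J}; {F}⁺ = {F} — none reach the full schema.
{C, D, F}⁺: CDF→N adds N; CFN→ADG adds A, G; AD→FGJ adds J → {A, C, D, F, G, J, N}. Minimal: {D, F}⁺ = {D, F}; {C, F}⁺ = {C, F}; {C, D}⁺ = {C, D} — none reach the full schema.
{C, F, N}⁺: CFN→ADG adds A, D, G; AD→FGJ adds J → {A, C, D, F, G, J, N}. Minimal: {F, N}⁺ = {F, N}; {C, N}⁺ = {C, N}; {C, F}⁺ = {C, F} — none reach the full schema.
Any other superkey contains one of these as a subset, so there are no further candidate keys.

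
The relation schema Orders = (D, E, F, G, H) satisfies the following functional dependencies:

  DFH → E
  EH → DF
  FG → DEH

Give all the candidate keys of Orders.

(F, G); (E, G, H)

Attribute G never appears on the right-hand side of any dependency, so G must belong to every candidate key.
{G}⁺ = {G}, which is not all of the schema, so we must add further attributes.
{F, G}⁺: FG→DEH adds D, E, H → {D, E, F, G, H}. Minimal: {G}⁺ = {G}; {F}⁺ = {F} — none reach the full schema.
{E, G, H}⁺: EH→DF adds D, F → {D, E, F, G, H}. Minimal: {G, H}⁺ = {G, H}; {E, H}⁺ = {D, E, F, H}; {E, G}⁺ = {E, G} — none reach the full schema.
Any other superkey contains one of these as a subset, so there are no further candidate keys.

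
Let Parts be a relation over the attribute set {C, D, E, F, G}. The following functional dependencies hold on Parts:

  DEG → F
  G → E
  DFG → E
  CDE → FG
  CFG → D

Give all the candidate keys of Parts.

Attribute C never appears on the right-hand side of any dependency, so C must belong to every candidate key.
{C}⁺ = {C}, which is not all of the schema, so we must add further attributes.
{C, D, E}⁺: CDE→FG adds F, G → {C, D, E, F, G}. Minimal: {D, E}⁺ = {D, E}; {C, E}⁺ = {C, E}; {C, D}⁺ = {C, D} — none reach the full schema.
{C, D, G}⁺: G→E adds E; CDE→FG adds F → {C, D, E, F, G}. Minimal: {D, G}⁺ = {D, E, F, G}; {C, G}⁺ = {C, E, G}; {C, D}⁺ = {C, D} — none reach the full schema.
{C, F, G}⁺: G→E adds E; CFG→D adds D → {C, D, E, F, G}. Minimal: {F, G}⁺ = {E, F, G}; {C, G}⁺ = {C, E, G}; {C, F}⁺ = {C, F} — none reach the full schema.

CDE; CDG; CFG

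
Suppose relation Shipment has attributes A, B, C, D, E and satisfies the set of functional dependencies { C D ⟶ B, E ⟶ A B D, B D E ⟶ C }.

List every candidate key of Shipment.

{E}

Attribute E never appears on the right-hand side of any dependency, so E must belong to every candidate key.
{E}⁺ = {A, B, C, D, E}, which is all of the schema, so {E} is the only candidate key.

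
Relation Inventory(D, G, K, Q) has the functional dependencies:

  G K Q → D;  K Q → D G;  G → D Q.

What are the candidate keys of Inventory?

{G, K}⁺: G→DQ adds D, Q → {D, G, K, Q}.
{K, Q}⁺: KQ→DG adds D, G → {D, G, K, Q}.
Any other superkey contains one of these as a subset, so there are no further candidate keys.

GK, KQ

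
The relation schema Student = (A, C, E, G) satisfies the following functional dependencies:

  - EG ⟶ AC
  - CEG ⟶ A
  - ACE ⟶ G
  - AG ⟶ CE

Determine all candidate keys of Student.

{A, G}⁺: AG→CE adds C, E → {A, C, E, G}. Minimal: {G}⁺ = {G}; {A}⁺ = {A} — none reach the full schema.
{E, G}⁺: EG→AC adds A, C → {A, C, E, G}. Minimal: {G}⁺ = {G}; {E}⁺ = {E} — none reach the full schema.
{A, C, E}⁺: ACE→G adds G → {A, C, E, G}. Minimal: {C, E}⁺ = {C, E}; {A, E}⁺ = {A, E}; {A, C}⁺ = {A, C} — none reach the full schema.
Any other superkey contains one of these as a subset, so there are no further candidate keys.

AG; EG; ACE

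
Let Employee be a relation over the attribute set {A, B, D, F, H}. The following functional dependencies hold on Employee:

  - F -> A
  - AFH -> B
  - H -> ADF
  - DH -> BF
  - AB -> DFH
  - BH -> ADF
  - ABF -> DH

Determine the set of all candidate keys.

{H}⁺: H→ADF adds A, D, F; DH→BF adds B → {A, B, D, F, H}.
{A, B}⁺: AB→DFH adds D, F, H → {A, B, D, F, H}. Minimal: {B}⁺ = {B}; {A}⁺ = {A} — none reach the full schema.
{B, F}⁺: F→A adds A; AB→DFH adds D, H → {A, B, D, F, H}. Minimal: {F}⁺ = {A, F}; {B}⁺ = {B} — none reach the full schema.

(H), (A, B), (B, F)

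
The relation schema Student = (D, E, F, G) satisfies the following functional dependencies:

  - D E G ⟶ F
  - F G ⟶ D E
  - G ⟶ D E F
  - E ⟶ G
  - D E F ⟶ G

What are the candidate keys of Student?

{E}, {G}

{E}⁺: E→G adds G; G→DEF adds D, F → {D, E, F, G}.
{G}⁺: G→DEF adds D, E, F → {D, E, F, G}.
Any other superkey contains one of these as a subset, so there are no further candidate keys.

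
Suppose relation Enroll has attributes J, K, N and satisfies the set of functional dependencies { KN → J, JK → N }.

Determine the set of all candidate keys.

{J, K}⁺: JK→N adds N → {J, K, N}.
{K, N}⁺: KN→J adds J → {J, K, N}.
Any other superkey contains one of these as a subset, so there are no further candidate keys.

(J, K); (K, N)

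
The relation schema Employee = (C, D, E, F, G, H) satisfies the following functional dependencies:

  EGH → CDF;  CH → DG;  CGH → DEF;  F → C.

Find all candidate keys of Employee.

Attribute H never appears on the right-hand side of any dependency, so H must belong to every candidate key.
{H}⁺ = {H}, which is not all of the schema, so we must add further attributes.
{C, H}⁺: CH→DG adds D, G; CGH→DEF adds E, F → {C, D, E, F, G, H}.
{F, H}⁺: F→C adds C; CH→DG adds D, G; CGH→DEF adds E → {C, D, E, F, G, H}.
{E, G, H}⁺: EGH→CDF adds C, D, F → {C, D, E, F, G, H}.
Any other superkey contains one of these as a subset, so there are no further candidate keys.

{C, H}; {F, H}; {E, G, H}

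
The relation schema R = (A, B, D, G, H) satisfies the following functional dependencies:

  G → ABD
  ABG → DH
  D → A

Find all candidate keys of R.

{G}

{G}⁺: G→ABD adds A, B, D; ABG→DH adds H → {A, B, D, G, H}.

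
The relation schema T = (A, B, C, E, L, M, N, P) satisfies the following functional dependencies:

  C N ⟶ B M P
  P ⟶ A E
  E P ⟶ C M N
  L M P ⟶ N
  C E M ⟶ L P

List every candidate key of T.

{P}⁺: P→AE adds A, E; EP→CMN adds C, M, N; CEM→LP adds L; CN→BMP adds B → {A, B, C, E, L, M, N, P}.
{C, N}⁺: CN→BMP adds B, M, P; P→AE adds A, E; CEM→LP adds L → {A, B, C, E, L, M, N, P}. Minimal: {N}⁺ = {N}; {C}⁺ = {C} — none reach the full schema.
{C, E, M}⁺: CEM→LP adds L, P; P→AE adds A; EP→CMN adds N; CN→BMP adds B → {A, B, C, E, L, M, N, P}. Minimal: {E, M}⁺ = {E, M}; {C, M}⁺ = {C, M}; {C, E}⁺ = {C, E} — none reach the full schema.

P, CN, CEM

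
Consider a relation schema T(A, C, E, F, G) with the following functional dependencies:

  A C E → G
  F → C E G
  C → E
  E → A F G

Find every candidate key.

{C}, {E}, {F}

{C}⁺: C→E adds E; E→AFG adds A, F, G → {A, C, E, F, G}.
{E}⁺: E→AFG adds A, F, G; F→CEG adds C → {A, C, E, F, G}.
{F}⁺: F→CEG adds C, E, G; E→AFG adds A → {A, C, E, F, G}.
Any other superkey contains one of these as a subset, so there are no further candidate keys.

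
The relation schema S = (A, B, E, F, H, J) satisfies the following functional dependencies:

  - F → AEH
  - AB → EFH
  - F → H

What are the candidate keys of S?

{A, B, J}; {B, F, J}

Attributes B, J never appear on any right-hand side, so every candidate key must contain {B, J}.
{B, J}⁺ = {B, J}, which is not all of the schema, so we must add further attributes.
{A, B, J}⁺: AB→EFH adds E, F, H → {A, B, E, F, H, J}.
{B, F, J}⁺: F→AEH adds A, E, H → {A, B, E, F, H, J}.
Any other superkey contains one of these as a subset, so there are no further candidate keys.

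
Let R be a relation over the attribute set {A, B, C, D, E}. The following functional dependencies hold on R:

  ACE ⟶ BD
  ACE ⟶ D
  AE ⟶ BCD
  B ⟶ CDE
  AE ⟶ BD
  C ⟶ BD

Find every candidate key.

Attribute A never appears on the right-hand side of any dependency, so A must belong to every candidate key.
{A}⁺ = {A}, which is not all of the schema, so we must add further attributes.
{A, B}⁺: B→CDE adds C, D, E → {A, B, C, D, E}. Minimal: {B}⁺ = {B, C, D, E}; {A}⁺ = {A} — none reach the full schema.
{A, C}⁺: C→BD adds B, D; B→CDE adds E → {A, B, C, D, E}. Minimal: {C}⁺ = {B, C, D, E}; {A}⁺ = {A} — none reach the full schema.
{A, E}⁺: AE→BCD adds B, C, D → {A, B, C, D, E}. Minimal: {E}⁺ = {E}; {A}⁺ = {A} — none reach the full schema.

(A, B); (A, C); (A, E)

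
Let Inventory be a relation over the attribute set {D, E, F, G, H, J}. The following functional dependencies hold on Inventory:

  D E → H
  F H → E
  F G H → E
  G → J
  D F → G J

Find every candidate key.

{D, E, F}, {D, F, H}

Attributes D, F never appear on any right-hand side, so every candidate key must contain {D, F}.
{D, F}⁺ = {D, F, G, J}, which is not all of the schema, so we must add further attributes.
{D, E, F}⁺: DE→H adds H; DF→GJ adds G, J → {D, E, F, G, H, J}.
{D, F, H}⁺: FH→E adds E; DF→GJ adds G, J → {D, E, F, G, H, J}.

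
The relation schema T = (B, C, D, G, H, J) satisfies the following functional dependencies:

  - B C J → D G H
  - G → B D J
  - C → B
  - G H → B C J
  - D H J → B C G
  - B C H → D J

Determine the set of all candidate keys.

(C, G); (C, H); (C, J); (G, H); (D, H, J)

{C, G}⁺: G→BDJ adds B, D, J; BCJ→DGH adds H → {B, C, D, G, H, J}. Minimal: {G}⁺ = {B, D, G, J}; {C}⁺ = {B, C} — none reach the full schema.
{C, H}⁺: C→B adds B; BCH→DJ adds D, J; BCJ→DGH adds G → {B, C, D, G, H, J}. Minimal: {H}⁺ = {H}; {C}⁺ = {B, C} — none reach the full schema.
{C, J}⁺: C→B adds B; BCJ→DGH adds D, G, H → {B, C, D, G, H, J}. Minimal: {J}⁺ = {J}; {C}⁺ = {B, C} — none reach the full schema.
{G, H}⁺: G→BDJ adds B, D, J; GH→BCJ adds C → {B, C, D, G, H, J}. Minimal: {H}⁺ = {H}; {G}⁺ = {B, D, G, J} — none reach the full schema.
{D, H, J}⁺: DHJ→BCG adds B, C, G → {B, C, D, G, H, J}. Minimal: {H, J}⁺ = {H, J}; {D, J}⁺ = {D, J}; {D, H}⁺ = {D, H} — none reach the full schema.
Any other superkey contains one of these as a subset, so there are no further candidate keys.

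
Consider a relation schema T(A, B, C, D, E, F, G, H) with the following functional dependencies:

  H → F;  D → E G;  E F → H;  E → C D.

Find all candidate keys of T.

(A, B, D, F), (A, B, D, H), (A, B, E, F), (A, B, E, H)

Attributes A, B never appear on any right-hand side, so every candidate key must contain {A, B}.
{A, B}⁺ = {A, B}, which is not all of the schema, so we must add further attributes.
{A, B, D, F}⁺: D→EG adds E, G; EF→H adds H; E→CD adds C → {A, B, C, D, E, F, G, H}. Minimal: {B, D, F}⁺ = {B, C, D, E, F, G, H}; {A, D, F}⁺ = {A, C, D, E, F, G, H}; {A, B, F}⁺ = {A, B, F}; … — none reach the full schema.
{A, B, D, H}⁺: H→F adds F; D→EG adds E, G; E→CD adds C → {A, B, C, D, E, F, G, H}. Minimal: {B, D, H}⁺ = {B, C, D, E, F, G, H}; {A, D, H}⁺ = {A, C, D, E, F, G, H}; {A, B, H}⁺ = {A, B, F, H}; … — none reach the full schema.
{A, B, E, F}⁺: EF→H adds H; E→CD adds C, D; D→EG adds G → {A, B, C, D, E, F, G, H}. Minimal: {B, E, F}⁺ = {B, C, D, E, F, G, H}; {A, E, F}⁺ = {A, C, D, E, F, G, H}; {A, B, F}⁺ = {A, B, F}; … — none reach the full schema.
{A, B, E, H}⁺: H→F adds F; E→CD adds C, D; D→EG adds G → {A, B, C, D, E, F, G, H}. Minimal: {B, E, H}⁺ = {B, C, D, E, F, G, H}; {A, E, H}⁺ = {A, C, D, E, F, G, H}; {A, B, H}⁺ = {A, B, F, H}; … — none reach the full schema.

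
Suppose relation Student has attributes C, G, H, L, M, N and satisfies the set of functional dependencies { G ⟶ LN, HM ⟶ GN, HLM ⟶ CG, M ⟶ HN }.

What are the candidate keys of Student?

{M}⁺: M→HN adds H, N; HM→GN adds G; G→LN adds L; HLM→CG adds C → {C, G, H, L, M, N}.
No other minimal superkey exists.

M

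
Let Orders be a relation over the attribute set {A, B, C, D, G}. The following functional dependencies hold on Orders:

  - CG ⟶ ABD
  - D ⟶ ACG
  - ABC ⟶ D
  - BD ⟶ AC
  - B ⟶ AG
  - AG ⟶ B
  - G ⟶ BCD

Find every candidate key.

{B}⁺: B→AG adds A, G; G→BCD adds C, D → {A, B, C, D, G}.
{D}⁺: D→ACG adds A, C, G; AG→B adds B → {A, B, C, D, G}.
{G}⁺: G→BCD adds B, C, D; CG→ABD adds A → {A, B, C, D, G}.

B, D, G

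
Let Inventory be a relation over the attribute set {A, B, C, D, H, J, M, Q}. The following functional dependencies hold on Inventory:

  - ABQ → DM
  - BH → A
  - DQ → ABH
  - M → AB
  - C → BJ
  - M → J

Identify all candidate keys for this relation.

(A, C, Q), (C, D, Q), (C, H, Q), (C, M, Q)

Attributes C, Q never appear on any right-hand side, so every candidate key must contain {C, Q}.
{C, Q}⁺ = {B, C, J, Q}, which is not all of the schema, so we must add further attributes.
{A, C, Q}⁺: C→BJ adds B, J; ABQ→DM adds D, M; DQ→ABH adds H → {A, B, C, D, H, J, M, Q}. Minimal: {C, Q}⁺ = {B, C, J, Q}; {A, Q}⁺ = {A, Q}; {A, C}⁺ = {A, B, C, J} — none reach the full schema.
{C, D, Q}⁺: DQ→ABH adds A, B, H; C→BJ adds J; ABQ→DM adds M → {A, B, C, D, H, J, M, Q}. Minimal: {D, Q}⁺ = {A, B, D, H, J, M, Q}; {C, Q}⁺ = {B, C, J, Q}; {C, D}⁺ = {B, C, D, J} — none reach the full schema.
{C, H, Q}⁺: C→BJ adds B, J; BH→A adds A; ABQ→DM adds D, M → {A, B, C, D, H, J, M, Q}. Minimal: {H, Q}⁺ = {H, Q}; {C, Q}⁺ = {B, C, J, Q}; {C, H}⁺ = {A, B, C, H, J} — none reach the full schema.
{C, M, Q}⁺: M→AB adds A, B; C→BJ adds J; ABQ→DM adds D; DQ→ABH adds H → {A, B, C, D, H, J, M, Q}. Minimal: {M, Q}⁺ = {A, B, D, H, J, M, Q}; {C, Q}⁺ = {B, C, J, Q}; {C, M}⁺ = {A, B, C, J, M} — none reach the full schema.
Any other superkey contains one of these as a subset, so there are no further candidate keys.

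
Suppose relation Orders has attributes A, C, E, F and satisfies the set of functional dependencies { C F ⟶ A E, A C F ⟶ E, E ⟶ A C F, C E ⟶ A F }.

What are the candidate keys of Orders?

E; CF

{E}⁺: E→ACF adds A, C, F → {A, C, E, F}.
{C, F}⁺: CF→AE adds A, E → {A, C, E, F}. Minimal: {F}⁺ = {F}; {C}⁺ = {C} — none reach the full schema.
Any other superkey contains one of these as a subset, so there are no further candidate keys.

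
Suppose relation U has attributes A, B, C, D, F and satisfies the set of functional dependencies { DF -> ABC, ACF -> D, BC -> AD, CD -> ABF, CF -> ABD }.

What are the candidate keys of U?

{B, C}⁺: BC→AD adds A, D; CD→ABF adds F → {A, B, C, D, F}. Minimal: {C}⁺ = {C}; {B}⁺ = {B} — none reach the full schema.
{C, D}⁺: CD→ABF adds A, B, F → {A, B, C, D, F}. Minimal: {D}⁺ = {D}; {C}⁺ = {C} — none reach the full schema.
{C, F}⁺: CF→ABD adds A, B, D → {A, B, C, D, F}. Minimal: {F}⁺ = {F}; {C}⁺ = {C} — none reach the full schema.
{D, F}⁺: DF→ABC adds A, B, C → {A, B, C, D, F}. Minimal: {F}⁺ = {F}; {D}⁺ = {D} — none reach the full schema.

BC, CD, CF, DF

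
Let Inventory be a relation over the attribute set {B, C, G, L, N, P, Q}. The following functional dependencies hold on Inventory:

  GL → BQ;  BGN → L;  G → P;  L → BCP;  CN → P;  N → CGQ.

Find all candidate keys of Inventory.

BN, LN

Attribute N never appears on the right-hand side of any dependency, so N must belong to every candidate key.
{N}⁺ = {C, G, N, P, Q}, which is not all of the schema, so we must add further attributes.
{B, N}⁺: N→CGQ adds C, G, Q; BGN→L adds L; G→P adds P → {B, C, G, L, N, P, Q}.
{L, N}⁺: L→BCP adds B, C, P; N→CGQ adds G, Q → {B, C, G, L, N, P, Q}.
Any other superkey contains one of these as a subset, so there are no further candidate keys.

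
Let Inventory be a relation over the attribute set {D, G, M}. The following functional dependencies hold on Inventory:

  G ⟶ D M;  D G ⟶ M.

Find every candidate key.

{G}

Attribute G never appears on the right-hand side of any dependency, so G must belong to every candidate key.
{G}⁺ = {D, G, M}, which is all of the schema, so {G} is the only candidate key.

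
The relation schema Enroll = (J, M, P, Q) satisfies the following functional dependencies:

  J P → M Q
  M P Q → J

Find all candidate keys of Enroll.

{J, P}; {M, P, Q}

Attribute P never appears on the right-hand side of any dependency, so P must belong to every candidate key.
{P}⁺ = {P}, which is not all of the schema, so we must add further attributes.
{J, P}⁺: JP→MQ adds M, Q → {J, M, P, Q}. Minimal: {P}⁺ = {P}; {J}⁺ = {J} — none reach the full schema.
{M, P, Q}⁺: MPQ→J adds J → {J, M, P, Q}. Minimal: {P, Q}⁺ = {P, Q}; {M, Q}⁺ = {M, Q}; {M, P}⁺ = {M, P} — none reach the full schema.
Any other superkey contains one of these as a subset, so there are no further candidate keys.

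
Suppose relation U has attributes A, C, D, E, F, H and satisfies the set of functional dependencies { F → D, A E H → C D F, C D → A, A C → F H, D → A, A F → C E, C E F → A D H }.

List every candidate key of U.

F; AC; CD; AEH; DEH

{F}⁺: F→D adds D; D→A adds A; AF→CE adds C, E; CEF→ADH adds H → {A, C, D, E, F, H}.
{A, C}⁺: AC→FH adds F, H; AF→CE adds E; CEF→ADH adds D → {A, C, D, E, F, H}. Minimal: {C}⁺ = {C}; {A}⁺ = {A} — none reach the full schema.
{C, D}⁺: CD→A adds A; AC→FH adds F, H; AF→CE adds E → {A, C, D, E, F, H}. Minimal: {D}⁺ = {A, D}; {C}⁺ = {C} — none reach the full schema.
{A, E, H}⁺: AEH→CDF adds C, D, F → {A, C, D, E, F, H}. Minimal: {E, H}⁺ = {E, H}; {A, H}⁺ = {A, H}; {A, E}⁺ = {A, E} — none reach the full schema.
{D, E, H}⁺: D→A adds A; AEH→CDF adds C, F → {A, C, D, E, F, H}. Minimal: {E, H}⁺ = {E, H}; {D, H}⁺ = {A, D, H}; {D, E}⁺ = {A, D, E} — none reach the full schema.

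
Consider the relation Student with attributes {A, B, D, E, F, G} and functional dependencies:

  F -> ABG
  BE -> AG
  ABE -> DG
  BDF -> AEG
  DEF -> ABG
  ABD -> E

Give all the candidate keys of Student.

DF, EF

Attribute F never appears on the right-hand side of any dependency, so F must belong to every candidate key.
{F}⁺ = {A, B, F, G}, which is not all of the schema, so we must add further attributes.
{D, F}⁺: F→ABG adds A, B, G; BDF→AEG adds E → {A, B, D, E, F, G}. Minimal: {F}⁺ = {A, B, F, G}; {D}⁺ = {D} — none reach the full schema.
{E, F}⁺: F→ABG adds A, B, G; ABE→DG adds D → {A, B, D, E, F, G}. Minimal: {F}⁺ = {A, B, F, G}; {E}⁺ = {E} — none reach the full schema.
Any other superkey contains one of these as a subset, so there are no further candidate keys.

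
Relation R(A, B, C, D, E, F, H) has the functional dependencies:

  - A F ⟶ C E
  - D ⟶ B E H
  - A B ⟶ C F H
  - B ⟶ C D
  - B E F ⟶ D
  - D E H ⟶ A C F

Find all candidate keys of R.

B; D

{B}⁺: B→CD adds C, D; D→BEH adds E, H; DEH→ACF adds A, F → {A, B, C, D, E, F, H}.
{D}⁺: D→BEH adds B, E, H; B→CD adds C; DEH→ACF adds A, F → {A, B, C, D, E, F, H}.
Any other superkey contains one of these as a subset, so there are no further candidate keys.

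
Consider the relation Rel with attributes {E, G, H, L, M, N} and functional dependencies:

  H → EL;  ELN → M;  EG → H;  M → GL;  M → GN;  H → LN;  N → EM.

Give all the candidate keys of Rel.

{H}⁺: H→EL adds E, L; H→LN adds N; N→EM adds M; M→GL adds G → {E, G, H, L, M, N}.
{M}⁺: M→GL adds G, L; M→GN adds N; N→EM adds E; EG→H adds H → {E, G, H, L, M, N}.
{N}⁺: N→EM adds E, M; M→GL adds G, L; EG→H adds H → {E, G, H, L, M, N}.
{E, G}⁺: EG→H adds H; H→LN adds L, N; N→EM adds M → {E, G, H, L, M, N}. Minimal: {G}⁺ = {G}; {E}⁺ = {E} — none reach the full schema.
Any other superkey contains one of these as a subset, so there are no further candidate keys.

(H), (M), (N), (E, G)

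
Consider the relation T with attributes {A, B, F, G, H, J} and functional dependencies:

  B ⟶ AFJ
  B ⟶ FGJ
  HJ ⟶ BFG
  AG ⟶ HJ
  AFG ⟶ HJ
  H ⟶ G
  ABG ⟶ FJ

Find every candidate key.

{B}⁺: B→AFJ adds A, F, J; B→FGJ adds G; AG→HJ adds H → {A, B, F, G, H, J}.
{A, G}⁺: AG→HJ adds H, J; HJ→BFG adds B, F → {A, B, F, G, H, J}.
{A, H}⁺: H→G adds G; AG→HJ adds J; HJ→BFG adds B, F → {A, B, F, G, H, J}.
{H, J}⁺: HJ→BFG adds B, F, G; B→AFJ adds A → {A, B, F, G, H, J}.

(B); (A, G); (A, H); (H, J)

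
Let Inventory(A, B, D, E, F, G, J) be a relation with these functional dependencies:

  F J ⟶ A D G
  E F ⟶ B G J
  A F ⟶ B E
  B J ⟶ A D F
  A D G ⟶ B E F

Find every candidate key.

{A, F}⁺: AF→BE adds B, E; EF→BGJ adds G, J; BJ→ADF adds D → {A, B, D, E, F, G, J}.
{B, J}⁺: BJ→ADF adds A, D, F; FJ→ADG adds G; AF→BE adds E → {A, B, D, E, F, G, J}.
{E, F}⁺: EF→BGJ adds B, G, J; BJ→ADF adds A, D → {A, B, D, E, F, G, J}.
{F, J}⁺: FJ→ADG adds A, D, G; AF→BE adds B, E → {A, B, D, E, F, G, J}.
{A, D, G}⁺: ADG→BEF adds B, E, F; EF→BGJ adds J → {A, B, D, E, F, G, J}.
Any other superkey contains one of these as a subset, so there are no further candidate keys.

(A, F); (B, J); (E, F); (F, J); (A, D, G)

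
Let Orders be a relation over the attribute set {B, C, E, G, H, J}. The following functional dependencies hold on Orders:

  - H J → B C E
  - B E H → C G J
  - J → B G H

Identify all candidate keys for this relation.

{J}⁺: J→BGH adds B, G, H; HJ→BCE adds C, E → {B, C, E, G, H, J}.
{B, E, H}⁺: BEH→CGJ adds C, G, J → {B, C, E, G, H, J}. Minimal: {E, H}⁺ = {E, H}; {B, H}⁺ = {B, H}; {B, E}⁺ = {B, E} — none reach the full schema.

J, BEH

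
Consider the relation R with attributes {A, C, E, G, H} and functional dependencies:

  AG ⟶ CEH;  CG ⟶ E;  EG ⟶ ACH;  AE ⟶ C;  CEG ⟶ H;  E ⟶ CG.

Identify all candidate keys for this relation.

{E}⁺: E→CG adds C, G; EG→ACH adds A, H → {A, C, E, G, H}.
{A, G}⁺: AG→CEH adds C, E, H → {A, C, E, G, H}. Minimal: {G}⁺ = {G}; {A}⁺ = {A} — none reach the full schema.
{C, G}⁺: CG→E adds E; EG→ACH adds A, H → {A, C, E, G, H}. Minimal: {G}⁺ = {G}; {C}⁺ = {C} — none reach the full schema.
Any other superkey contains one of these as a subset, so there are no further candidate keys.

E, AG, CG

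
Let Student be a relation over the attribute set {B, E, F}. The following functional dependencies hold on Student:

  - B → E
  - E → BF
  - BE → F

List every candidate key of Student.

(B), (E)

{B}⁺: B→E adds E; E→BF adds F → {B, E, F}.
{E}⁺: E→BF adds B, F → {B, E, F}.
Any other superkey contains one of these as a subset, so there are no further candidate keys.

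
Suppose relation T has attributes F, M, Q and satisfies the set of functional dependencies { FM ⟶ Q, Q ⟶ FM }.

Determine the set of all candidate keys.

{Q}, {F, M}

{Q}⁺: Q→FM adds F, M → {F, M, Q}.
{F, M}⁺: FM→Q adds Q → {F, M, Q}.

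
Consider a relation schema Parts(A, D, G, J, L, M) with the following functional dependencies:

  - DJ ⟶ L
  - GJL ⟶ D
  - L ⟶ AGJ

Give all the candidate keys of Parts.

Attribute M never appears on the right-hand side of any dependency, so M must belong to every candidate key.
{M}⁺ = {M}, which is not all of the schema, so we must add further attributes.
{L, M}⁺: L→AGJ adds A, G, J; GJL→D adds D → {A, D, G, J, L, M}.
{D, J, M}⁺: DJ→L adds L; L→AGJ adds A, G → {A, D, G, J, L, M}.

{L, M}; {D, J, M}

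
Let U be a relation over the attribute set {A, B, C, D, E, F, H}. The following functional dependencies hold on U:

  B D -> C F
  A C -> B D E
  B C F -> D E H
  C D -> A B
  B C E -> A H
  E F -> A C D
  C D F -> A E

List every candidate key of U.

{A, C}⁺: AC→BDE adds B, D, E; BCE→AH adds H; BD→CF adds F → {A, B, C, D, E, F, H}. Minimal: {C}⁺ = {C}; {A}⁺ = {A} — none reach the full schema.
{B, D}⁺: BD→CF adds C, F; BCF→DEH adds E, H; CD→AB adds A → {A, B, C, D, E, F, H}. Minimal: {D}⁺ = {D}; {B}⁺ = {B} — none reach the full schema.
{C, D}⁺: CD→AB adds A, B; BD→CF adds F; AC→BDE adds E; BCF→DEH adds H → {A, B, C, D, E, F, H}. Minimal: {D}⁺ = {D}; {C}⁺ = {C} — none reach the full schema.
{E, F}⁺: EF→ACD adds A, C, D; AC→BDE adds B; BCF→DEH adds H → {A, B, C, D, E, F, H}. Minimal: {F}⁺ = {F}; {E}⁺ = {E} — none reach the full schema.
{B, C, E}⁺: BCE→AH adds A, H; AC→BDE adds D; BD→CF adds F → {A, B, C, D, E, F, H}. Minimal: {C, E}⁺ = {C, E}; {B, E}⁺ = {B, E}; {B, C}⁺ = {B, C} — none reach the full schema.
{B, C, F}⁺: BCF→DEH adds D, E, H; CD→AB adds A → {A, B, C, D, E, F, H}. Minimal: {C, F}⁺ = {C, F}; {B, F}⁺ = {B, F}; {B, C}⁺ = {B, C} — none reach the full schema.
Any other superkey contains one of these as a subset, so there are no further candidate keys.

{A, C}, {B, D}, {C, D}, {E, F}, {B, C, E}, {B, C, F}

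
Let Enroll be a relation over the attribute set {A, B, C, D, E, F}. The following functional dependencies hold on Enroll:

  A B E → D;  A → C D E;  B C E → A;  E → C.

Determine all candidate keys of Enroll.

(A, B, F); (B, E, F)

Attributes B, F never appear on any right-hand side, so every candidate key must contain {B, F}.
{B, F}⁺ = {B, F}, which is not all of the schema, so we must add further attributes.
{A, B, F}⁺: A→CDE adds C, D, E → {A, B, C, D, E, F}. Minimal: {B, F}⁺ = {B, F}; {A, F}⁺ = {A, C, D, E, F}; {A, B}⁺ = {A, B, C, D, E} — none reach the full schema.
{B, E, F}⁺: E→C adds C; BCE→A adds A; ABE→D adds D → {A, B, C, D, E, F}. Minimal: {E, F}⁺ = {C, E, F}; {B, F}⁺ = {B, F}; {B, E}⁺ = {A, B, C, D, E} — none reach the full schema.
Any other superkey contains one of these as a subset, so there are no further candidate keys.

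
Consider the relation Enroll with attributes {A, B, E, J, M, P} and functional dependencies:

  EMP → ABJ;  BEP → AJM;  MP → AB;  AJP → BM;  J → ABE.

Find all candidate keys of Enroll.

(J, P), (B, E, P), (E, M, P)

Attribute P never appears on the right-hand side of any dependency, so P must belong to every candidate key.
{P}⁺ = {P}, which is not all of the schema, so we must add further attributes.
{J, P}⁺: J→ABE adds A, B, E; BEP→AJM adds M → {A, B, E, J, M, P}. Minimal: {P}⁺ = {P}; {J}⁺ = {A, B, E, J} — none reach the full schema.
{B, E, P}⁺: BEP→AJM adds A, J, M → {A, B, E, J, M, P}. Minimal: {E, P}⁺ = {E, P}; {B, P}⁺ = {B, P}; {B, E}⁺ = {B, E} — none reach the full schema.
{E, M, P}⁺: EMP→ABJ adds A, B, J → {A, B, E, J, M, P}. Minimal: {M, P}⁺ = {A, B, M, P}; {E, P}⁺ = {E, P}; {E, M}⁺ = {E, M} — none reach the full schema.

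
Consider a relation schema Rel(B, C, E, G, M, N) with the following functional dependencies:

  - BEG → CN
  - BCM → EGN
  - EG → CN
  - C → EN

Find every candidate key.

{B, C, M}⁺: BCM→EGN adds E, G, N → {B, C, E, G, M, N}. Minimal: {C, M}⁺ = {C, E, M, N}; {B, M}⁺ = {B, M}; {B, C}⁺ = {B, C, E, N} — none reach the full schema.
{B, E, G, M}⁺: BEG→CN adds C, N → {B, C, E, G, M, N}. Minimal: {E, G, M}⁺ = {C, E, G, M, N}; {B, G, M}⁺ = {B, G, M}; {B, E, M}⁺ = {B, E, M}; … — none reach the full schema.

BCM, BEGM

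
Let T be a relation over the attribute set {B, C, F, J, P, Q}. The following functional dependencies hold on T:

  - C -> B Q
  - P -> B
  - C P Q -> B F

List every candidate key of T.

Attributes C, J, P never appear on any right-hand side, so every candidate key must contain {C, J, P}.
{C, J, P}⁺ = {B, C, F, J, P, Q}, which is all of the schema, so {C, J, P} is the only candidate key.

(C, J, P)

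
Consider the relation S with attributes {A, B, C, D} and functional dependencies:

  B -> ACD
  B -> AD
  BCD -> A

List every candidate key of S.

{B}

Attribute B never appears on the right-hand side of any dependency, so B must belong to every candidate key.
{B}⁺ = {A, B, C, D}, which is all of the schema, so {B} is the only candidate key.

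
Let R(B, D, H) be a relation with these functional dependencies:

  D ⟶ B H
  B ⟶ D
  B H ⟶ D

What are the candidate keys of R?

{B}⁺: B→D adds D; D→BH adds H → {B, D, H}.
{D}⁺: D→BH adds B, H → {B, D, H}.
Any other superkey contains one of these as a subset, so there are no further candidate keys.

{B}; {D}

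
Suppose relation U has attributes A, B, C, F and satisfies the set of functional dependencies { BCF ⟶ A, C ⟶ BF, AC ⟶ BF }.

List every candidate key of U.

{C}

Attribute C never appears on the right-hand side of any dependency, so C must belong to every candidate key.
{C}⁺ = {A, B, C, F}, which is all of the schema, so {C} is the only candidate key.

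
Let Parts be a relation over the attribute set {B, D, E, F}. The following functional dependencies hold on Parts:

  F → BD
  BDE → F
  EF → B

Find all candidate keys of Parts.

Attribute E never appears on the right-hand side of any dependency, so E must belong to every candidate key.
{E}⁺ = {E}, which is not all of the schema, so we must add further attributes.
{E, F}⁺: F→BD adds B, D → {B, D, E, F}. Minimal: {F}⁺ = {B, D, F}; {E}⁺ = {E} — none reach the full schema.
{B, D, E}⁺: BDE→F adds F → {B, D, E, F}. Minimal: {D, E}⁺ = {D, E}; {B, E}⁺ = {B, E}; {B, D}⁺ = {B, D} — none reach the full schema.
Any other superkey contains one of these as a subset, so there are no further candidate keys.

EF, BDE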